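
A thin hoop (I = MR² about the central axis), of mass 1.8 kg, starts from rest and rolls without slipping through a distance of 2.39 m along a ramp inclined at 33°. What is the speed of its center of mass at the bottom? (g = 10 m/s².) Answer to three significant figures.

The moment of inertia is MR², giving k ≡ I/(MR²) = 1.
The rolling condition ω = v/R makes the rotational term ½I(v/R)² = ½kMv², so KE_total = ½(1+k)Mv² = Mv².
The vertical drop is h = L sinθ = 2.39 × sin33° = 1.302 m.
Setting Mgh = Mv² gives v = √(2gh/(1+k)) = √(2·10·1.302/2) ≈ 3.61 m/s.

v ≈ 3.61 m/s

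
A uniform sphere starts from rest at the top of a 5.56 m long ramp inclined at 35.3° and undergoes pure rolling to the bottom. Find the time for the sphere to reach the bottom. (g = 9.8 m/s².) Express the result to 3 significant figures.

Here I = (2/5)MR², so the shape factor k = I/(MR²) = 0.4.
Along the incline Mg sinθ − f = Ma, and torque about the center fR = Iα = kMR²(a/R) gives f = kMa.
Hence a = g sinθ/(1+k) = 9.8×sin35.3°/1.4 = 4.045 m/s².
Starting from rest, L = ½at², so t = √(2L/a) = √(2×5.56/4.045) ≈ 1.66 s.

t ≈ 1.66 s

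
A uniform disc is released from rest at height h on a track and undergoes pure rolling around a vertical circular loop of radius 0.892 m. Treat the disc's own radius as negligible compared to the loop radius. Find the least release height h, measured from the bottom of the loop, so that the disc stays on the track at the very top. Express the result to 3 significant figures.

h_min ≈ 2.45 m

The moment of inertia is (1/2)MR², giving k ≡ I/(MR²) = 0.5.
At the top, contact is just lost when gravity alone supplies the centripetal force: Mg = Mv_top²/r, i.e. v_top² = gr.
With ω = v/R, the kinetic energy at speed v is ½(1+k)Mv² = (3/4)Mv².
Energy conservation from release (height h) to the top (height 2r): Mgh = Mg(2r) + (3/4)M·gr.
Thus h_min = 2r + (1+k)r/2 = r(2 + 1.5/2) = 0.892 × 2.75 ≈ 2.45 m.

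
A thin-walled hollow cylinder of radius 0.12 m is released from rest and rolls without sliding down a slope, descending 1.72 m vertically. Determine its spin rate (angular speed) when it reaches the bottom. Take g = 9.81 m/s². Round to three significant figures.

ω ≈ 34.2 rad/s

The moment of inertia is MR², giving k ≡ I/(MR²) = 1.
Since it rolls without slipping, ω = v/R and KE = ½Mv² + ½Iω² = ½(1+k)Mv² = Mv².
Energy conservation Mgh = ½(1+k)Mv² gives v = √(2gh/(1+k)) = √(2 × 9.81 × 1.72 / 2) = 4.108 m/s.
The angular speed follows from ω = v/R = 4.108/0.12 ≈ 34.2 rad/s.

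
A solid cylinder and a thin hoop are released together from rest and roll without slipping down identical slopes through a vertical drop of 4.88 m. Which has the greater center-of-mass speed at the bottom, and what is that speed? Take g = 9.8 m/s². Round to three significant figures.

For rolling without slipping, Mgh = ½(1+k)Mv² where k = I/(MR²), so v = √(2gh/(1+k)).
Solid cylinder: k = 0.5, giving v = √(2×9.8×4.88/1.5) = 7.985 m/s.
Thin hoop: k = 1, giving v = √(2×9.8×4.88/2) = 6.915 m/s.
The smaller k wins: the solid cylinder, at ≈ 7.99 m/s.

the solid cylinder, at v ≈ 7.99 m/s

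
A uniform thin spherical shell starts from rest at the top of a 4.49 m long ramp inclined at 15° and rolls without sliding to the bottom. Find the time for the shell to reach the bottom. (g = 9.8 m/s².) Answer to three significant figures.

Here I = (2/3)MR², so the shape factor k = I/(MR²) = 2/3.
Along the incline Mg sinθ − f = Ma, and torque about the center fR = Iα = kMR²(a/R) gives f = kMa.
Hence a = g sinθ/(1+k) = 9.8×sin15°/1.667 = 1.522 m/s².
Starting from rest, L = ½at², so t = √(2L/a) = √(2×4.49/1.522) ≈ 2.43 s.

t ≈ 2.43 s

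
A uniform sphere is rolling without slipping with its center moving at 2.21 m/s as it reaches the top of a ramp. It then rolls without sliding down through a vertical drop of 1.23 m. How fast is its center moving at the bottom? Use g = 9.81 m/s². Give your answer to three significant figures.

v ≈ 4.70 m/s

The moment of inertia is (2/5)MR², giving k ≡ I/(MR²) = 0.4.
Rolling without slipping gives ω = v/R, so the total kinetic energy is ½Mv² + ½Iω² = ½(1+k)Mv² = (7/10)Mv².
Conserving energy between top and bottom: (7/10)Mv² = (7/10)Mv₀² + Mgh, hence v² = v₀² + 2gh/(1+k).
v = √(2.21² + 2×9.81×1.23/1.4) = √22.12 ≈ 4.70 m/s.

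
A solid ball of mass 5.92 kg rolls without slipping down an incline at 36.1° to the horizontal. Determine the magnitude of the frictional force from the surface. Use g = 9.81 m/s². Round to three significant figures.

f ≈ 9.78 N

For this body I = (2/5)MR², i.e. k = I/(MR²) = 0.4.
Newton's second law down the slope: Mg sinθ − f = Ma. The torque equation fR = Iα (with α = a/R) gives f = kMa.
Combining, a = g sinθ/(1+k) and f = kMa = kMg sinθ/(1+k).
f = 0.4 × 5.92 × 9.81 × sin36.1° / 1.4 ≈ 9.78 N.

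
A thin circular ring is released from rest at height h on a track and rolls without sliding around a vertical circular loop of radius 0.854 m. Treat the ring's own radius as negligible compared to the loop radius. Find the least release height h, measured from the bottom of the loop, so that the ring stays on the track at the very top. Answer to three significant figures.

h_min ≈ 2.56 m

For this body I = MR², i.e. k = I/(MR²) = 1.
At the top of the loop, the minimum-contact condition is Mg = Mv_top²/r, so v_top² = gr.
With ω = v/R, the kinetic energy at speed v is ½(1+k)Mv² = Mv².
Energy conservation from release (height h) to the top (height 2r): Mgh = Mg(2r) + M·gr.
Thus h_min = 2r + (1+k)r/2 = r(2 + 2/2) = 0.854 × 3 ≈ 2.56 m.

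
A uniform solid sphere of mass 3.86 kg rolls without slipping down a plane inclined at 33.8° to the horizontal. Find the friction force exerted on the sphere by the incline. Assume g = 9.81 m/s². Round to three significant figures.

f ≈ 6.02 N

The moment of inertia is (2/5)MR², giving k ≡ I/(MR²) = 0.4.
Newton's second law down the slope: Mg sinθ − f = Ma. The torque equation fR = Iα (with α = a/R) gives f = kMa.
Combining, a = g sinθ/(1+k) and f = kMa = kMg sinθ/(1+k).
f = 0.4 × 3.86 × 9.81 × sin33.8° / 1.4 ≈ 6.02 N.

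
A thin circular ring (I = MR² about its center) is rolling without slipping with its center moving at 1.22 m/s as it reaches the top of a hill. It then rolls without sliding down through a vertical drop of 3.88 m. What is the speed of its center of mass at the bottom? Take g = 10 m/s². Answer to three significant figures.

v ≈ 6.35 m/s

With I = MR², the ratio k = I/(MR²) is 1.
Since it rolls without slipping, ω = v/R and KE = ½Mv² + ½Iω² = ½(1+k)Mv² = Mv².
Energy conservation: Mv₀² + Mgh = Mv², so v² = v₀² + 2gh/(1+k).
v = √(1.22² + 2×10×3.88/2) = √40.29 ≈ 6.35 m/s.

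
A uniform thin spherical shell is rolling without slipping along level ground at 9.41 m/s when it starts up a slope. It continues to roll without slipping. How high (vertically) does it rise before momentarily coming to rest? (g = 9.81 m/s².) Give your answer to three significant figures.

h ≈ 7.52 m

With I = (2/3)MR², the ratio k = I/(MR²) is 2/3.
Rolling without slipping gives ω = v/R, so the total kinetic energy is ½Mv² + ½Iω² = ½(1+k)Mv² = (5/6)Mv².
All of this converts to potential energy at the highest point: (5/6)Mv₀² = Mgh.
Thus h = (1+k)v₀²/(2g) = 1.667 × 9.41² / (2 × 9.81) ≈ 7.52 m.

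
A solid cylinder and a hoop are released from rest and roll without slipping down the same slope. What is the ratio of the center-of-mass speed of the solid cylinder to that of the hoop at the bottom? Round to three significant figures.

v_ratio ≈ 1.15

Each satisfies Mgh = ½(1+k)Mv² with k = I/(MR²), so v ∝ 1/√(1+k).
For the solid cylinder k = 0.5; for the hoop k = 1.
v₁/v₂ = √((1+k₂)/(1+k₁)) = √(2/1.5) ≈ 1.15.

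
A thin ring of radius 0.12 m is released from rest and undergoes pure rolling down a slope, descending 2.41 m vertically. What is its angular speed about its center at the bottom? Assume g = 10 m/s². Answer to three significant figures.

With I = MR², the ratio k = I/(MR²) is 1.
Rolling without slipping gives ω = v/R, so the total kinetic energy is ½Mv² + ½Iω² = ½(1+k)Mv² = Mv².
Energy conservation Mgh = ½(1+k)Mv² gives v = √(2gh/(1+k)) = √(2 × 10 × 2.41 / 2) = 4.909 m/s.
Then ω = v/R = 4.909 / 0.12 ≈ 40.9 rad/s.

ω ≈ 40.9 rad/s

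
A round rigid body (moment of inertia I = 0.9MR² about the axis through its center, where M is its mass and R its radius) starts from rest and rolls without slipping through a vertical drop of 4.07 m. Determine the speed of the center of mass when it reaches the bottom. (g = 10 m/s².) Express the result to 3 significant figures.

v ≈ 6.55 m/s

Here I = 0.9MR², so the shape factor k = I/(MR²) = 0.9.
Since it rolls without slipping, ω = v/R and KE = ½Mv² + ½Iω² = ½(1+k)Mv² = (19/20)Mv².
Energy conservation: Mgh = (19/20)Mv², so v = √(2gh/(1+k)) = √(2 × 10 × 4.07 / 1.9) ≈ 6.55 m/s.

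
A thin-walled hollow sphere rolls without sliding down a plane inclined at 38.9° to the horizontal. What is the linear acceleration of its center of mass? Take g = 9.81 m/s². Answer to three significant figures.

The moment of inertia is (2/3)MR², giving k ≡ I/(MR²) = 2/3.
Along the incline Mg sinθ − f = Ma, and torque about the center fR = Iα = kMR²(a/R) gives f = kMa.
Eliminating f: Mg sinθ = (1+k)Ma, so a = g sinθ/(1+k) = 9.81 × sin38.9° / 1.667 ≈ 3.70 m/s².

a ≈ 3.70 m/s²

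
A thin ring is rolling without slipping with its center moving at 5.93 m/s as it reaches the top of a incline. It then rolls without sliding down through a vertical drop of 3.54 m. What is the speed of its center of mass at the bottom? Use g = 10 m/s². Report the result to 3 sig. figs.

v ≈ 8.40 m/s

With I = MR², the ratio k = I/(MR²) is 1.
Since it rolls without slipping, ω = v/R and KE = ½Mv² + ½Iω² = ½(1+k)Mv² = Mv².
Energy conservation: Mv₀² + Mgh = Mv², so v² = v₀² + 2gh/(1+k).
v = √(5.93² + 2×10×3.54/2) = √70.56 ≈ 8.40 m/s.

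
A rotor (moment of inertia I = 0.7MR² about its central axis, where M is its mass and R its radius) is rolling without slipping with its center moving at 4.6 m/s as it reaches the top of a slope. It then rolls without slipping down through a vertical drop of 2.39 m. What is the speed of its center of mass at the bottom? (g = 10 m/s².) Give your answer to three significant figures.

v ≈ 7.02 m/s

For this body I = 0.7MR², i.e. k = I/(MR²) = 0.7.
The rolling condition ω = v/R makes the rotational term ½I(v/R)² = ½kMv², so KE_total = ½(1+k)Mv² = (17/20)Mv².
Conserving energy between top and bottom: (17/20)Mv² = (17/20)Mv₀² + Mgh, hence v² = v₀² + 2gh/(1+k).
v = √(4.6² + 2×10×2.39/1.7) = √49.28 ≈ 7.02 m/s.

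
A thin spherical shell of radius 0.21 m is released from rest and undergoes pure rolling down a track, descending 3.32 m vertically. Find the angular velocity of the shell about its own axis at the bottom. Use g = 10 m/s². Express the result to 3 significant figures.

For this body I = (2/3)MR², i.e. k = I/(MR²) = 2/3.
Rolling without slipping gives ω = v/R, so the total kinetic energy is ½Mv² + ½Iω² = ½(1+k)Mv² = (5/6)Mv².
Energy conservation Mgh = ½(1+k)Mv² gives v = √(2gh/(1+k)) = √(2 × 10 × 3.32 / 1.667) = 6.312 m/s.
The angular speed follows from ω = v/R = 6.312/0.21 ≈ 30.1 rad/s.

ω ≈ 30.1 rad/s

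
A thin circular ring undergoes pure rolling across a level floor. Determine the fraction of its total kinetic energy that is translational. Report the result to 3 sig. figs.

For this body I = MR², i.e. k = I/(MR²) = 1.
With ω = v/R, KE_trans = ½Mv² and KE_rot = ½Iω² = ½kMv², so KE_total = ½(1+k)Mv².
The translational fraction is therefore 1/(1+k) = 1/2 ≈ 0.500.

fraction ≈ 0.500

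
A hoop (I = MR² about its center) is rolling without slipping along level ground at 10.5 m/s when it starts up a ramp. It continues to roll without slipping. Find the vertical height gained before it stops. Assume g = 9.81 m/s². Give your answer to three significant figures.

h ≈ 11.2 m

Here I = MR², so the shape factor k = I/(MR²) = 1.
The rolling condition ω = v/R makes the rotational term ½I(v/R)² = ½kMv², so KE_total = ½(1+k)Mv² = Mv².
At the top the kinetic energy is zero, so Mv₀² = Mgh.
Thus h = (1+k)v₀²/(2g) = 2 × 10.5² / (2 × 9.81) ≈ 11.2 m.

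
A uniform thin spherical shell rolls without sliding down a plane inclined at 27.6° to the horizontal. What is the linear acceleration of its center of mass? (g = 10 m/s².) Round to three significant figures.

a ≈ 2.78 m/s²

For this body I = (2/3)MR², i.e. k = I/(MR²) = 2/3.
Translational: Mg sinθ − f = Ma. Rotational about the CM: fR = Iα = kMRa, so f = kMa.
Eliminating f: Mg sinθ = (1+k)Ma, so a = g sinθ/(1+k) = 10 × sin27.6° / 1.667 ≈ 2.78 m/s².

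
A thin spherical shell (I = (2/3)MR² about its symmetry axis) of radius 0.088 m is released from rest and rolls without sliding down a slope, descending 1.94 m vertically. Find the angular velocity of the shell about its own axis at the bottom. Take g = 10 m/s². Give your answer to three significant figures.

With I = (2/3)MR², the ratio k = I/(MR²) is 2/3.
The rolling condition ω = v/R makes the rotational term ½I(v/R)² = ½kMv², so KE_total = ½(1+k)Mv² = (5/6)Mv².
Energy conservation Mgh = ½(1+k)Mv² gives v = √(2gh/(1+k)) = √(2 × 10 × 1.94 / 1.667) = 4.825 m/s.
The angular speed follows from ω = v/R = 4.825/0.088 ≈ 54.8 rad/s.

ω ≈ 54.8 rad/s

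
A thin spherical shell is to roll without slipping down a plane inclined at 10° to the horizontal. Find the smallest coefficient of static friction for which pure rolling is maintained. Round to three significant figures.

For this body I = (2/3)MR², i.e. k = I/(MR²) = 2/3.
Newton's second law down the slope: Mg sinθ − f = Ma. The torque equation fR = Iα (with α = a/R) gives f = kMa.
These give a = g sinθ/(1+k) and the required friction f = kMg sinθ/(1+k).
The normal force is N = Mg cosθ, so μ_min = f/N = k tanθ/(1+k).
μ_min = (2/3) × tan10° / 1.667 ≈ 0.0705.

μ_min ≈ 0.0705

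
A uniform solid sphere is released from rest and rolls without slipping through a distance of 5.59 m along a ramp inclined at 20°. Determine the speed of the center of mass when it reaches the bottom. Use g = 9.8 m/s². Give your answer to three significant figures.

v ≈ 5.17 m/s

For this body I = (2/5)MR², i.e. k = I/(MR²) = 0.4.
Since it rolls without slipping, ω = v/R and KE = ½Mv² + ½Iω² = ½(1+k)Mv² = (7/10)Mv².
The vertical drop is h = L sinθ = 5.59 × sin20° = 1.912 m.
Energy conservation: Mgh = (7/10)Mv², so v = √(2gh/(1+k)) = √(2 × 9.8 × 1.912 / 1.4) ≈ 5.17 m/s.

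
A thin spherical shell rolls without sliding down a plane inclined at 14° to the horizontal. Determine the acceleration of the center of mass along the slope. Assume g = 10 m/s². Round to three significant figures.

With I = (2/3)MR², the ratio k = I/(MR²) is 2/3.
Along the incline Mg sinθ − f = Ma, and torque about the center fR = Iα = kMR²(a/R) gives f = kMa.
Eliminating f: Mg sinθ = (1+k)Ma, so a = g sinθ/(1+k) = 10 × sin14° / 1.667 ≈ 1.45 m/s².

a ≈ 1.45 m/s²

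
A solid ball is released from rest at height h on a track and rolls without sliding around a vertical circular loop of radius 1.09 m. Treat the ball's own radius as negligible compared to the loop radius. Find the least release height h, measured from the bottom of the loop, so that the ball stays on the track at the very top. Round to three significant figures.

h_min ≈ 2.94 m

Here I = (2/5)MR², so the shape factor k = I/(MR²) = 0.4.
At the top of the loop, the minimum-contact condition is Mg = Mv_top²/r, so v_top² = gr.
With ω = v/R, the kinetic energy at speed v is ½(1+k)Mv² = (7/10)Mv².
Energy conservation from release (height h) to the top (height 2r): Mgh = Mg(2r) + (7/10)M·gr.
Thus h_min = 2r + (1+k)r/2 = r(2 + 1.4/2) = 1.09 × 2.7 ≈ 2.94 m.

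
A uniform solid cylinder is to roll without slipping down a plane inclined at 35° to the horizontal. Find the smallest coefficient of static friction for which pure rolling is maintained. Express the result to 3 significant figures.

μ_min ≈ 0.233

For this body I = (1/2)MR², i.e. k = I/(MR²) = 0.5.
Newton's second law down the slope: Mg sinθ − f = Ma. The torque equation fR = Iα (with α = a/R) gives f = kMa.
These give a = g sinθ/(1+k) and the required friction f = kMg sinθ/(1+k).
The normal force is N = Mg cosθ, so μ_min = f/N = k tanθ/(1+k).
μ_min = 0.5 × tan35° / 1.5 ≈ 0.233.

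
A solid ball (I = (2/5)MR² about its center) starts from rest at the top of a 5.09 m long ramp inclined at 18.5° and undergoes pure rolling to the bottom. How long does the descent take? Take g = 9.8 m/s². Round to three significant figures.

The moment of inertia is (2/5)MR², giving k ≡ I/(MR²) = 0.4.
Translational: Mg sinθ − f = Ma. Rotational about the CM: fR = Iα = kMRa, so f = kMa.
Hence a = g sinθ/(1+k) = 9.8×sin18.5°/1.4 = 2.221 m/s².
Starting from rest, L = ½at², so t = √(2L/a) = √(2×5.09/2.221) ≈ 2.14 s.

t ≈ 2.14 s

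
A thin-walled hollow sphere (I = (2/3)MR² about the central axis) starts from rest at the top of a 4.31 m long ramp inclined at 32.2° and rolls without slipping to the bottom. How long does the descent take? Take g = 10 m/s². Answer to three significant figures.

The moment of inertia is (2/3)MR², giving k ≡ I/(MR²) = 2/3.
Newton's second law down the slope: Mg sinθ − f = Ma. The torque equation fR = Iα (with α = a/R) gives f = kMa.
Hence a = g sinθ/(1+k) = 10×sin32.2°/1.667 = 3.197 m/s².
Starting from rest, L = ½at², so t = √(2L/a) = √(2×4.31/3.197) ≈ 1.64 s.

t ≈ 1.64 s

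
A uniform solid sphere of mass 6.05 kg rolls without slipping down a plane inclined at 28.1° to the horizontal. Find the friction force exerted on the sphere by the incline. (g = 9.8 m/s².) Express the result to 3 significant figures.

The moment of inertia is (2/5)MR², giving k ≡ I/(MR²) = 0.4.
Along the incline Mg sinθ − f = Ma, and torque about the center fR = Iα = kMR²(a/R) gives f = kMa.
Combining, a = g sinθ/(1+k) and f = kMa = kMg sinθ/(1+k).
f = 0.4 × 6.05 × 9.8 × sin28.1° / 1.4 ≈ 7.98 N.

f ≈ 7.98 N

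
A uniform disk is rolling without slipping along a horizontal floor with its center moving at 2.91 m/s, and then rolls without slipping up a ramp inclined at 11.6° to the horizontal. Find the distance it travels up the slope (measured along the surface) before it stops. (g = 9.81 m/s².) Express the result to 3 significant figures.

The moment of inertia is (1/2)MR², giving k ≡ I/(MR²) = 0.5.
Pure rolling means v = ωR; then KE = ½Mv² + ½I(v/R)² = ½(1+k)Mv² = (3/4)Mv².
Setting this equal to Mgh gives the vertical rise h = (1+k)v₀²/(2g) = 1.5×2.91²/(2×9.81) = 0.6474 m.
The distance along the slope is d = h/sinθ = 0.6474/sin11.6° ≈ 3.22 m.

d ≈ 3.22 m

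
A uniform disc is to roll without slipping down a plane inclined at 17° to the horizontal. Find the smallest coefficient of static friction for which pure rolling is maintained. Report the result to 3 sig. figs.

μ_min ≈ 0.102

The moment of inertia is (1/2)MR², giving k ≡ I/(MR²) = 0.5.
Along the incline Mg sinθ − f = Ma, and torque about the center fR = Iα = kMR²(a/R) gives f = kMa.
These give a = g sinθ/(1+k) and the required friction f = kMg sinθ/(1+k).
The normal force is N = Mg cosθ, so μ_min = f/N = k tanθ/(1+k).
μ_min = 0.5 × tan17° / 1.5 ≈ 0.102.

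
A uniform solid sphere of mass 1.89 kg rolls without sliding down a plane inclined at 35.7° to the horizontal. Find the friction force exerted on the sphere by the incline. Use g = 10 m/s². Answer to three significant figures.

For this body I = (2/5)MR², i.e. k = I/(MR²) = 0.4.
Along the incline Mg sinθ − f = Ma, and torque about the center fR = Iα = kMR²(a/R) gives f = kMa.
Combining, a = g sinθ/(1+k) and f = kMa = kMg sinθ/(1+k).
f = 0.4 × 1.89 × 10 × sin35.7° / 1.4 ≈ 3.15 N.

f ≈ 3.15 N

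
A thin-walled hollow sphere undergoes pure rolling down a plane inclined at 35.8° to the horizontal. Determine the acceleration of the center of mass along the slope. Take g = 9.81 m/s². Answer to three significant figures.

With I = (2/3)MR², the ratio k = I/(MR²) is 2/3.
Newton's second law down the slope: Mg sinθ − f = Ma. The torque equation fR = Iα (with α = a/R) gives f = kMa.
Eliminating f: Mg sinθ = (1+k)Ma, so a = g sinθ/(1+k) = 9.81 × sin35.8° / 1.667 ≈ 3.44 m/s².

a ≈ 3.44 m/s²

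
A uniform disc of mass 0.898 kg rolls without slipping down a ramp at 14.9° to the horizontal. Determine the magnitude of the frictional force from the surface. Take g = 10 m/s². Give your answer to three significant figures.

f ≈ 0.770 N

The moment of inertia is (1/2)MR², giving k ≡ I/(MR²) = 0.5.
Translational: Mg sinθ − f = Ma. Rotational about the CM: fR = Iα = kMRa, so f = kMa.
Combining, a = g sinθ/(1+k) and f = kMa = kMg sinθ/(1+k).
f = 0.5 × 0.898 × 10 × sin14.9° / 1.5 ≈ 0.770 N.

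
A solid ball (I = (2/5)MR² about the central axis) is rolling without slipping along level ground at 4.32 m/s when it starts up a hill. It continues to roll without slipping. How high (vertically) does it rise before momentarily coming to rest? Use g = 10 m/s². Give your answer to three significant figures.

h ≈ 1.31 m

The moment of inertia is (2/5)MR², giving k ≡ I/(MR²) = 0.4.
Pure rolling means v = ωR; then KE = ½Mv² + ½I(v/R)² = ½(1+k)Mv² = (7/10)Mv².
All of this converts to potential energy at the highest point: (7/10)Mv₀² = Mgh.
Thus h = (1+k)v₀²/(2g) = 1.4 × 4.32² / (2 × 10) ≈ 1.31 m.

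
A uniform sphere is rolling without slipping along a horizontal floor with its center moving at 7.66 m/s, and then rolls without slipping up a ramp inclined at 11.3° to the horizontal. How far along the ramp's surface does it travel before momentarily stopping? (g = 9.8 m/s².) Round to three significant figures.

d ≈ 21.4 m

With I = (2/5)MR², the ratio k = I/(MR²) is 0.4.
Pure rolling means v = ωR; then KE = ½Mv² + ½I(v/R)² = ½(1+k)Mv² = (7/10)Mv².
Setting this equal to Mgh gives the vertical rise h = (1+k)v₀²/(2g) = 1.4×7.66²/(2×9.8) = 4.191 m.
The distance along the slope is d = h/sinθ = 4.191/sin11.3° ≈ 21.4 m.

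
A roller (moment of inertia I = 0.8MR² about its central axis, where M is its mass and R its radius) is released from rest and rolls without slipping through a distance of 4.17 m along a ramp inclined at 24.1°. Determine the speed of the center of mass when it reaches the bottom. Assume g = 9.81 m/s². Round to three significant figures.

Here I = 0.8MR², so the shape factor k = I/(MR²) = 0.8.
Pure rolling means v = ωR; then KE = ½Mv² + ½I(v/R)² = ½(1+k)Mv² = (9/10)Mv².
The vertical drop is h = L sinθ = 4.17 × sin24.1° = 1.703 m.
Energy conservation: Mgh = (9/10)Mv², so v = √(2gh/(1+k)) = √(2 × 9.81 × 1.703 / 1.8) ≈ 4.31 m/s.

v ≈ 4.31 m/s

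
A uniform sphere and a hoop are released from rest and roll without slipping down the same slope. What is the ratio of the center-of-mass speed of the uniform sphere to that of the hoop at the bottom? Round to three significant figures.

v_ratio ≈ 1.20

Each satisfies Mgh = ½(1+k)Mv² with k = I/(MR²), so v ∝ 1/√(1+k).
For the uniform sphere k = 0.4; for the hoop k = 1.
v₁/v₂ = √((1+k₂)/(1+k₁)) = √(2/1.4) ≈ 1.20.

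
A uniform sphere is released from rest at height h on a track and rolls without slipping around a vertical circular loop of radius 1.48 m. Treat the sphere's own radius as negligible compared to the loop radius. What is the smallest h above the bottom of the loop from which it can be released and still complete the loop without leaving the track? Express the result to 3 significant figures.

h_min ≈ 4.00 m

With I = (2/5)MR², the ratio k = I/(MR²) is 0.4.
At the top of the loop, the minimum-contact condition is Mg = Mv_top²/r, so v_top² = gr.
With ω = v/R, the kinetic energy at speed v is ½(1+k)Mv² = (7/10)Mv².
Energy conservation from release (height h) to the top (height 2r): Mgh = Mg(2r) + (7/10)M·gr.
Thus h_min = 2r + (1+k)r/2 = r(2 + 1.4/2) = 1.48 × 2.7 ≈ 4.00 m.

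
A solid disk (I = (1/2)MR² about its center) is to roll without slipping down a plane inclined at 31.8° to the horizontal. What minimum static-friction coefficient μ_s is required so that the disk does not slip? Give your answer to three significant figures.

For this body I = (1/2)MR², i.e. k = I/(MR²) = 0.5.
Along the incline Mg sinθ − f = Ma, and torque about the center fR = Iα = kMR²(a/R) gives f = kMa.
These give a = g sinθ/(1+k) and the required friction f = kMg sinθ/(1+k).
With N = Mg cosθ, the no-slip condition f ≤ μN gives μ_min = f/N = k tanθ/(1+k).
μ_min = 0.5 × tan31.8° / 1.5 ≈ 0.207.

μ_min ≈ 0.207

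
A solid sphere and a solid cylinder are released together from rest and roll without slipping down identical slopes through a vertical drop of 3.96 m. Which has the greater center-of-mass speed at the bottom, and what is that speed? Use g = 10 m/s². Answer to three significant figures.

the solid sphere, at v ≈ 7.52 m/s

For rolling without slipping, Mgh = ½(1+k)Mv² where k = I/(MR²), so v = √(2gh/(1+k)).
Solid sphere: k = 0.4, giving v = √(2×10×3.96/1.4) = 7.521 m/s.
Solid cylinder: k = 0.5, giving v = √(2×10×3.96/1.5) = 7.266 m/s.
The smaller k wins: the solid sphere, at ≈ 7.52 m/s.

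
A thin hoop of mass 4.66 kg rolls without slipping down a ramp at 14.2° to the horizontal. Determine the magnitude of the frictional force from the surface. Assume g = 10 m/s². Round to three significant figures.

f ≈ 5.72 N

Here I = MR², so the shape factor k = I/(MR²) = 1.
Translational: Mg sinθ − f = Ma. Rotational about the CM: fR = Iα = kMRa, so f = kMa.
Combining, a = g sinθ/(1+k) and f = kMa = kMg sinθ/(1+k).
f = 1 × 4.66 × 10 × sin14.2° / 2 ≈ 5.72 N.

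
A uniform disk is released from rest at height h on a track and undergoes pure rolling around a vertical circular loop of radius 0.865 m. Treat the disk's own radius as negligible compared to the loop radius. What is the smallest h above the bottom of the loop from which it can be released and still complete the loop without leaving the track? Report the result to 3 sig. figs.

h_min ≈ 2.38 m

The moment of inertia is (1/2)MR², giving k ≡ I/(MR²) = 0.5.
At the top of the loop, the minimum-contact condition is Mg = Mv_top²/r, so v_top² = gr.
With ω = v/R, the kinetic energy at speed v is ½(1+k)Mv² = (3/4)Mv².
Energy conservation from release (height h) to the top (height 2r): Mgh = Mg(2r) + (3/4)M·gr.
Thus h_min = 2r + (1+k)r/2 = r(2 + 1.5/2) = 0.865 × 2.75 ≈ 2.38 m.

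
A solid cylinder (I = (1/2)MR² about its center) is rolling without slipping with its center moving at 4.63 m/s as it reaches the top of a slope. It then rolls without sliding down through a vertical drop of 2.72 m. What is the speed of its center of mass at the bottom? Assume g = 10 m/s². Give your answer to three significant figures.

v ≈ 7.60 m/s

For this body I = (1/2)MR², i.e. k = I/(MR²) = 0.5.
Pure rolling means v = ωR; then KE = ½Mv² + ½I(v/R)² = ½(1+k)Mv² = (3/4)Mv².
Conserving energy between top and bottom: (3/4)Mv² = (3/4)Mv₀² + Mgh, hence v² = v₀² + 2gh/(1+k).
v = √(4.63² + 2×10×2.72/1.5) = √57.7 ≈ 7.60 m/s.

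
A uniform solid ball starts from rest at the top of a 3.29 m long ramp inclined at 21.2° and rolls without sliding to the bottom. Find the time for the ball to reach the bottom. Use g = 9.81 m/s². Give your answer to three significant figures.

t ≈ 1.61 s

The moment of inertia is (2/5)MR², giving k ≡ I/(MR²) = 0.4.
Translational: Mg sinθ − f = Ma. Rotational about the CM: fR = Iα = kMRa, so f = kMa.
Hence a = g sinθ/(1+k) = 9.81×sin21.2°/1.4 = 2.534 m/s².
Starting from rest, L = ½at², so t = √(2L/a) = √(2×3.29/2.534) ≈ 1.61 s.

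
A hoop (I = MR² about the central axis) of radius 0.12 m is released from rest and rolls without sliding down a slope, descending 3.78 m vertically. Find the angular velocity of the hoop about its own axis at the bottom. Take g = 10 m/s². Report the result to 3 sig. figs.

ω ≈ 51.2 rad/s

For this body I = MR², i.e. k = I/(MR²) = 1.
The rolling condition ω = v/R makes the rotational term ½I(v/R)² = ½kMv², so KE_total = ½(1+k)Mv² = Mv².
Energy conservation Mgh = ½(1+k)Mv² gives v = √(2gh/(1+k)) = √(2 × 10 × 3.78 / 2) = 6.148 m/s.
Then ω = v/R = 6.148 / 0.12 ≈ 51.2 rad/s.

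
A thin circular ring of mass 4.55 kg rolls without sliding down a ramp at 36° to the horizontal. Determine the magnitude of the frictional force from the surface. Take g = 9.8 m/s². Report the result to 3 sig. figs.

With I = MR², the ratio k = I/(MR²) is 1.
Translational: Mg sinθ − f = Ma. Rotational about the CM: fR = Iα = kMRa, so f = kMa.
Combining, a = g sinθ/(1+k) and f = kMa = kMg sinθ/(1+k).
f = 1 × 4.55 × 9.8 × sin36° / 2 ≈ 13.1 N.

f ≈ 13.1 N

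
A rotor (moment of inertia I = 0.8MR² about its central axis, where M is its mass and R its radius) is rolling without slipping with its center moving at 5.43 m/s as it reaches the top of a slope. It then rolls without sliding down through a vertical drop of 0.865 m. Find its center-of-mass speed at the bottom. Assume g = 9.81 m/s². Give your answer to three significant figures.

v ≈ 6.24 m/s

For this body I = 0.8MR², i.e. k = I/(MR²) = 0.8.
Since it rolls without slipping, ω = v/R and KE = ½Mv² + ½Iω² = ½(1+k)Mv² = (9/10)Mv².
Energy conservation: (9/10)Mv₀² + Mgh = (9/10)Mv², so v² = v₀² + 2gh/(1+k).
v = √(5.43² + 2×9.81×0.865/1.8) = √38.91 ≈ 6.24 m/s.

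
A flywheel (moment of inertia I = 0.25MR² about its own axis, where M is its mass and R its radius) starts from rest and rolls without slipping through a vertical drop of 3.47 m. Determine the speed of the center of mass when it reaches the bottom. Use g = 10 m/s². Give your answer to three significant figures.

For this body I = 0.25MR², i.e. k = I/(MR²) = 0.25.
The rolling condition ω = v/R makes the rotational term ½I(v/R)² = ½kMv², so KE_total = ½(1+k)Mv² = (5/8)Mv².
Energy conservation: Mgh = (5/8)Mv², so v = √(2gh/(1+k)) = √(2 × 10 × 3.47 / 1.25) ≈ 7.45 m/s.

v ≈ 7.45 m/s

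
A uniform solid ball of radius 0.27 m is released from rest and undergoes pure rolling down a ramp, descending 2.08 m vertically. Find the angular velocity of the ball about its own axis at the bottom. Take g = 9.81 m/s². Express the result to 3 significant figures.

ω ≈ 20.0 rad/s

With I = (2/5)MR², the ratio k = I/(MR²) is 0.4.
Since it rolls without slipping, ω = v/R and KE = ½Mv² + ½Iω² = ½(1+k)Mv² = (7/10)Mv².
Energy conservation Mgh = ½(1+k)Mv² gives v = √(2gh/(1+k)) = √(2 × 9.81 × 2.08 / 1.4) = 5.399 m/s.
The angular speed follows from ω = v/R = 5.399/0.27 ≈ 20.0 rad/s.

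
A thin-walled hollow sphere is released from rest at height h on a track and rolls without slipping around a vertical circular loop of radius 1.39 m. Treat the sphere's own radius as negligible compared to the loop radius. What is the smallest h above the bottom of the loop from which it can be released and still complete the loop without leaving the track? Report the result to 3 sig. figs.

h_min ≈ 3.94 m

Here I = (2/3)MR², so the shape factor k = I/(MR²) = 2/3.
At the top of the loop, the minimum-contact condition is Mg = Mv_top²/r, so v_top² = gr.
With ω = v/R, the kinetic energy at speed v is ½(1+k)Mv² = (5/6)Mv².
Energy conservation from release (height h) to the top (height 2r): Mgh = Mg(2r) + (5/6)M·gr.
Thus h_min = 2r + (1+k)r/2 = r(2 + 1.667/2) = 1.39 × 2.833 ≈ 3.94 m.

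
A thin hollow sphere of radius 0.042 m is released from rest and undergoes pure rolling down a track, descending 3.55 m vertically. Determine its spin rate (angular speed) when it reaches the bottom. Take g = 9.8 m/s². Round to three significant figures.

Here I = (2/3)MR², so the shape factor k = I/(MR²) = 2/3.
The rolling condition ω = v/R makes the rotational term ½I(v/R)² = ½kMv², so KE_total = ½(1+k)Mv² = (5/6)Mv².
Energy conservation Mgh = ½(1+k)Mv² gives v = √(2gh/(1+k)) = √(2 × 9.8 × 3.55 / 1.667) = 6.461 m/s.
Then ω = v/R = 6.461 / 0.042 ≈ 154 rad/s.

ω ≈ 154 rad/s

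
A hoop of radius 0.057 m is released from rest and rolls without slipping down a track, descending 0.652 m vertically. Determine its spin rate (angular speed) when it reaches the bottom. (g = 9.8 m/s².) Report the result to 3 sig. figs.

Here I = MR², so the shape factor k = I/(MR²) = 1.
Pure rolling means v = ωR; then KE = ½Mv² + ½I(v/R)² = ½(1+k)Mv² = Mv².
Energy conservation Mgh = ½(1+k)Mv² gives v = √(2gh/(1+k)) = √(2 × 9.8 × 0.652 / 2) = 2.528 m/s.
The angular speed follows from ω = v/R = 2.528/0.057 ≈ 44.3 rad/s.

ω ≈ 44.3 rad/s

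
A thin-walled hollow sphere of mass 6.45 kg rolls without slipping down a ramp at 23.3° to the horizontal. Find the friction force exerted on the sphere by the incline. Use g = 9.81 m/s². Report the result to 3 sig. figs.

f ≈ 10.0 N

For this body I = (2/3)MR², i.e. k = I/(MR²) = 2/3.
Along the incline Mg sinθ − f = Ma, and torque about the center fR = Iα = kMR²(a/R) gives f = kMa.
Combining, a = g sinθ/(1+k) and f = kMa = kMg sinθ/(1+k).
f = (2/3) × 6.45 × 9.81 × sin23.3° / 1.667 ≈ 10.0 N.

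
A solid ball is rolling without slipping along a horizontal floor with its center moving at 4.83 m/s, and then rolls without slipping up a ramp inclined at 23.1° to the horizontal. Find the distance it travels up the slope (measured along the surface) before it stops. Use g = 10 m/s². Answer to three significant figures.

Here I = (2/5)MR², so the shape factor k = I/(MR²) = 0.4.
The rolling condition ω = v/R makes the rotational term ½I(v/R)² = ½kMv², so KE_total = ½(1+k)Mv² = (7/10)Mv².
Setting this equal to Mgh gives the vertical rise h = (1+k)v₀²/(2g) = 1.4×4.83²/(2×10) = 1.633 m.
Along the incline, d = h/sinθ = 1.633/sin23.1° ≈ 4.16 m.

d ≈ 4.16 m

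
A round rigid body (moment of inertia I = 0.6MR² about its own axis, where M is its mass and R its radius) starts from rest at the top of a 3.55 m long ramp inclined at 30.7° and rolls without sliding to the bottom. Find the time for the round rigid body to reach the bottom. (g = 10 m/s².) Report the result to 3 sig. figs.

t ≈ 1.49 s

The moment of inertia is 0.6MR², giving k ≡ I/(MR²) = 0.6.
Translational: Mg sinθ − f = Ma. Rotational about the CM: fR = Iα = kMRa, so f = kMa.
Hence a = g sinθ/(1+k) = 10×sin30.7°/1.6 = 3.191 m/s².
With constant a from rest, t = √(2L/a) = √(2·3.55/3.191) ≈ 1.49 s.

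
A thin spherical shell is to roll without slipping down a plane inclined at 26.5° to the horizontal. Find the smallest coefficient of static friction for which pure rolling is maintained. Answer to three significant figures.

μ_min ≈ 0.199

Here I = (2/3)MR², so the shape factor k = I/(MR²) = 2/3.
Translational: Mg sinθ − f = Ma. Rotational about the CM: fR = Iα = kMRa, so f = kMa.
These give a = g sinθ/(1+k) and the required friction f = kMg sinθ/(1+k).
The normal force is N = Mg cosθ, so μ_min = f/N = k tanθ/(1+k).
μ_min = (2/3) × tan26.5° / 1.667 ≈ 0.199.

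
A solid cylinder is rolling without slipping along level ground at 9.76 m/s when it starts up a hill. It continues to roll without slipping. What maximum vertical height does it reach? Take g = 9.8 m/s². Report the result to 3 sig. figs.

h ≈ 7.29 m

Here I = (1/2)MR², so the shape factor k = I/(MR²) = 0.5.
Pure rolling means v = ωR; then KE = ½Mv² + ½I(v/R)² = ½(1+k)Mv² = (3/4)Mv².
All of this converts to potential energy at the highest point: (3/4)Mv₀² = Mgh.
Thus h = (1+k)v₀²/(2g) = 1.5 × 9.76² / (2 × 9.8) ≈ 7.29 m.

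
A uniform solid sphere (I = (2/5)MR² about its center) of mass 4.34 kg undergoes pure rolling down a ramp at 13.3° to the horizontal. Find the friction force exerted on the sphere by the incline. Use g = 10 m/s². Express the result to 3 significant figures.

The moment of inertia is (2/5)MR², giving k ≡ I/(MR²) = 0.4.
Translational: Mg sinθ − f = Ma. Rotational about the CM: fR = Iα = kMRa, so f = kMa.
Combining, a = g sinθ/(1+k) and f = kMa = kMg sinθ/(1+k).
f = 0.4 × 4.34 × 10 × sin13.3° / 1.4 ≈ 2.85 N.

f ≈ 2.85 N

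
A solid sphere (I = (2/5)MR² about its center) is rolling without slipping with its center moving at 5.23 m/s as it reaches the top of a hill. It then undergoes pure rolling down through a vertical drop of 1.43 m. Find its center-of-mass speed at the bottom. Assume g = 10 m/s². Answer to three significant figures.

Here I = (2/5)MR², so the shape factor k = I/(MR²) = 0.4.
The rolling condition ω = v/R makes the rotational term ½I(v/R)² = ½kMv², so KE_total = ½(1+k)Mv² = (7/10)Mv².
Energy conservation: (7/10)Mv₀² + Mgh = (7/10)Mv², so v² = v₀² + 2gh/(1+k).
v = √(5.23² + 2×10×1.43/1.4) = √47.78 ≈ 6.91 m/s.

v ≈ 6.91 m/s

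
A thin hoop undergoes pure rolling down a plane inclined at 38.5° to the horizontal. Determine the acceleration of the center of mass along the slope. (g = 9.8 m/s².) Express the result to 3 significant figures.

a ≈ 3.05 m/s²

The moment of inertia is MR², giving k ≡ I/(MR²) = 1.
Translational: Mg sinθ − f = Ma. Rotational about the CM: fR = Iα = kMRa, so f = kMa.
Eliminating f: Mg sinθ = (1+k)Ma, so a = g sinθ/(1+k) = 9.8 × sin38.5° / 2 ≈ 3.05 m/s².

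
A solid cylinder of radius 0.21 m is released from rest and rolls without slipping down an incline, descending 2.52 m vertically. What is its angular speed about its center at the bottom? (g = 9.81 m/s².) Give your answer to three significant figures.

Here I = (1/2)MR², so the shape factor k = I/(MR²) = 0.5.
Rolling without slipping gives ω = v/R, so the total kinetic energy is ½Mv² + ½Iω² = ½(1+k)Mv² = (3/4)Mv².
Energy conservation Mgh = ½(1+k)Mv² gives v = √(2gh/(1+k)) = √(2 × 9.81 × 2.52 / 1.5) = 5.741 m/s.
The angular speed follows from ω = v/R = 5.741/0.21 ≈ 27.3 rad/s.

ω ≈ 27.3 rad/s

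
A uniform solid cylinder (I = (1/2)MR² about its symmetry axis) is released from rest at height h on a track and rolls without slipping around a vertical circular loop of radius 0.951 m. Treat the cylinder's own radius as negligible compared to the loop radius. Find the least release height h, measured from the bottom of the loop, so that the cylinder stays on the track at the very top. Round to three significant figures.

The moment of inertia is (1/2)MR², giving k ≡ I/(MR²) = 0.5.
At the top, contact is just lost when gravity alone supplies the centripetal force: Mg = Mv_top²/r, i.e. v_top² = gr.
With ω = v/R, the kinetic energy at speed v is ½(1+k)Mv² = (3/4)Mv².
Energy conservation from release (height h) to the top (height 2r): Mgh = Mg(2r) + (3/4)M·gr.
Thus h_min = 2r + (1+k)r/2 = r(2 + 1.5/2) = 0.951 × 2.75 ≈ 2.62 m.

h_min ≈ 2.62 m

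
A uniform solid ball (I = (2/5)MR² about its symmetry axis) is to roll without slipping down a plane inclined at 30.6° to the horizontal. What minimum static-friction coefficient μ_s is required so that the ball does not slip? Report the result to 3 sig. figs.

μ_min ≈ 0.169

Here I = (2/5)MR², so the shape factor k = I/(MR²) = 0.4.
Along the incline Mg sinθ − f = Ma, and torque about the center fR = Iα = kMR²(a/R) gives f = kMa.
These give a = g sinθ/(1+k) and the required friction f = kMg sinθ/(1+k).
The normal force is N = Mg cosθ, so μ_min = f/N = k tanθ/(1+k).
μ_min = 0.4 × tan30.6° / 1.4 ≈ 0.169.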